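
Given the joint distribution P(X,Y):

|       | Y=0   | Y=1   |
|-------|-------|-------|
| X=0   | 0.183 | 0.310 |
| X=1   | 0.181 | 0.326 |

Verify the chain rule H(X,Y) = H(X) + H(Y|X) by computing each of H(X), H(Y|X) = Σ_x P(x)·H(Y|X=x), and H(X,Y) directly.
H(X) = 0.9999 bits, H(Y|X) = 0.9458 bits, H(X,Y) = 1.9457 bits

Marginal of X (row sums):
  P(X=0) = 0.183 + 0.310 = 0.493
  P(X=1) = 0.181 + 0.326 = 0.507
H(X) = -[0.493·log₂(0.493) + 0.507·log₂(0.507)]
  = 0.503028 + 0.496831 = 0.9999 bits

H(Y|X) = Σ_x P(x)·H(Y|X=x):
  X=0: P(X=0) = 0.493, P(Y|X=0) = (183/493, 310/493) → H(Y|X=0) = 0.951587
  X=1: P(X=1) = 0.507, P(Y|X=1) = (181/507, 326/507) → H(Y|X=1) = 0.940166
H(Y|X) = 0.493·0.951587 + 0.507·0.940166 = 0.9458 bits

H(X,Y) = -Σ_{x,y} P(x,y) log₂ P(x,y). Per-cell terms -P(x,y)·log₂P(x,y):
  X=0: 0.448365, 0.523795
  X=1: 0.446335, 0.527160
Sum of the 4 terms: H(X,Y) = 1.9457 bits

Chain rule check:
  H(X) + H(Y|X) = 0.9999 + 0.9458 = 1.9457 bits
  H(X,Y) = 1.9457 bits
✓ Chain rule verified.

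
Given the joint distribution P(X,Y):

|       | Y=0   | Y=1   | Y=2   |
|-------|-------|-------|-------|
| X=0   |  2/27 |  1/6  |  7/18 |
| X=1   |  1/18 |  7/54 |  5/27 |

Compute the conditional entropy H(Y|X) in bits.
1.3522 bits

H(Y|X) = H(X,Y) - H(X)

H(X,Y) = -Σ_{x,y} P(x,y) log₂ P(x,y). Per-cell terms -P(x,y)·log₂P(x,y):
  X=0: 0.27814, 0.43083, 0.52989
  X=1: 0.23166, 0.38209, 0.45055
Sum of the 6 terms: H(X,Y) = 2.3032 bits

Marginal of X (row sums):
  P(X=0) = 2/27 + 1/6 + 7/18 = 17/27
  P(X=1) = 1/18 + 7/54 + 5/27 = 10/27
H(X) = -[(17/27)·log₂(17/27) + (10/27)·log₂(10/27)]
  = 0.42023 + 0.53073 = 0.9510 bits

H(Y|X) = H(X,Y) - H(X) = 2.3032 - 0.9510 = 1.3522 bits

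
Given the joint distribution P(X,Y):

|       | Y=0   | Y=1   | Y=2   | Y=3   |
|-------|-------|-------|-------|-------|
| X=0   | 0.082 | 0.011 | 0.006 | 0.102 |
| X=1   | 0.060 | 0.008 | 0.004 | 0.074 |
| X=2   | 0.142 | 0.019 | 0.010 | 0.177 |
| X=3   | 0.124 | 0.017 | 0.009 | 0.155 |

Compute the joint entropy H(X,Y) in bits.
3.3253 bits

H(X,Y) = -Σ_{x,y} P(x,y) log₂ P(x,y). Per-cell terms -P(x,y)·log₂P(x,y):
  X=0: 0.2959, 0.0716, 0.0443, 0.3359
  X=1: 0.2435, 0.0557, 0.0319, 0.2780
  X=2: 0.3999, 0.1086, 0.0664, 0.4422
  X=3: 0.3734, 0.0999, 0.0612, 0.4169
Sum of the 16 terms: H(X,Y) = 3.3253 bits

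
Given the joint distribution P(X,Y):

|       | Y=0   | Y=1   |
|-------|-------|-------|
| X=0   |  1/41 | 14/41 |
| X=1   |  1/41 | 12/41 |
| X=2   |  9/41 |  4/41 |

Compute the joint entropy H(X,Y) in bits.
2.1173 bits

H(X,Y) = -Σ_{x,y} P(x,y) log₂ P(x,y). Per-cell terms -P(x,y)·log₂P(x,y):
  X=0: 0.1307, 0.5293
  X=1: 0.1307, 0.5188
  X=2: 0.4802, 0.3276
Sum of the 6 terms: H(X,Y) = 2.1173 bits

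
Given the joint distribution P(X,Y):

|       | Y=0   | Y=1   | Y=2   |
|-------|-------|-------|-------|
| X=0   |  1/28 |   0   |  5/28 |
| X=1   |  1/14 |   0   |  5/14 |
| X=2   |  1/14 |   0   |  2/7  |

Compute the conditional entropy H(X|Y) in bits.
1.5294 bits

H(X|Y) = H(X,Y) - H(Y)

H(X,Y) = -Σ_{x,y} P(x,y) log₂ P(x,y). Per-cell terms -P(x,y)·log₂P(x,y):
  X=0: 0.171691, 0.000000, 0.443826
  X=1: 0.271954, 0.000000, 0.530510
  X=2: 0.271954, 0.000000, 0.516387
  (cells with P = 0 contribute 0)
Sum of the 9 terms: H(X,Y) = 2.20632 bits

Marginal of Y (column sums):
  P(Y=0) = 1/28 + 1/14 + 1/14 = 5/28
  P(Y=1) = 0 + 0 + 0 = 0
  P(Y=2) = 5/28 + 5/14 + 2/7 = 23/28
H(Y) = -[(5/28)·log₂(5/28) + (23/28)·log₂(23/28)]   (outcomes with P = 0 contribute 0)
  = 0.443826 + 0.233116 = 0.67694 bits

H(X|Y) = H(X,Y) - H(Y) = 2.20632 - 0.67694 = 1.5294 bits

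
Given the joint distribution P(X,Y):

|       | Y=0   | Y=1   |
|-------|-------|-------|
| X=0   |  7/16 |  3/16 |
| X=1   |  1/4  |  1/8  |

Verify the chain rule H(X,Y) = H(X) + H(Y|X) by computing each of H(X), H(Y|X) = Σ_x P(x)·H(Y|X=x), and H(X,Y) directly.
H(X) = 0.9544 bits, H(Y|X) = 0.8952 bits, H(X,Y) = 1.8496 bits

Marginal of X (row sums):
  P(X=0) = 7/16 + 3/16 = 5/8
  P(X=1) = 1/4 + 1/8 = 3/8
H(X) = -[(5/8)·log₂(5/8) + (3/8)·log₂(3/8)]
  = 0.4238 + 0.5306 = 0.9544 bits

H(Y|X) = Σ_x P(x)·H(Y|X=x):
  X=0: P(X=0) = 5/8, P(Y|X=0) = (7/10, 3/10) → H(Y|X=0) = 0.8813
  X=1: P(X=1) = 3/8, P(Y|X=1) = (2/3, 1/3) → H(Y|X=1) = 0.9183
H(Y|X) = (5/8)·0.8813 + (3/8)·0.9183 = 0.8952 bits

H(X,Y) = -Σ_{x,y} P(x,y) log₂ P(x,y). Per-cell terms -P(x,y)·log₂P(x,y):
  X=0: 0.5218, 0.4528
  X=1: 0.5000, 0.3750
Sum of the 4 terms: H(X,Y) = 1.8496 bits

Chain rule check:
  H(X) + H(Y|X) = 0.9544 + 0.8952 = 1.8496 bits
  H(X,Y) = 1.8496 bits
✓ Chain rule verified.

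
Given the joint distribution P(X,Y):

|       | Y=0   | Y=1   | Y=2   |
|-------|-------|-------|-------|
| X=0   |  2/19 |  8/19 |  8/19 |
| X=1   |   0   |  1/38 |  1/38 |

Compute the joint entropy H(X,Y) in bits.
1.6690 bits

H(X,Y) = -Σ_{x,y} P(x,y) log₂ P(x,y). Per-cell terms -P(x,y)·log₂P(x,y):
  X=0: 0.34189, 0.52544, 0.52544
  X=1: 0.00000, 0.13810, 0.13810
  (cells with P = 0 contribute 0)
Sum of the 6 terms: H(X,Y) = 1.6690 bits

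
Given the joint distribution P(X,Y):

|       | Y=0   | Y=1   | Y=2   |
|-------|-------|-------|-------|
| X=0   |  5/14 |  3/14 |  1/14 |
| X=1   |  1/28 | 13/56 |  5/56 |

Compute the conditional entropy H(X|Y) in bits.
0.7779 bits

H(X|Y) = H(X,Y) - H(Y)

H(X,Y) = -Σ_{x,y} P(x,y) log₂ P(x,y). Per-cell terms -P(x,y)·log₂P(x,y):
  X=0: 0.5305, 0.4762, 0.2720
  X=1: 0.1717, 0.4891, 0.3112
Sum of the 6 terms: H(X,Y) = 2.2507 bits

Marginal of Y (column sums):
  P(Y=0) = 5/14 + 1/28 = 11/28
  P(Y=1) = 3/14 + 13/56 = 25/56
  P(Y=2) = 1/14 + 5/56 = 9/56
H(Y) = -[(11/28)·log₂(11/28) + (25/56)·log₂(25/56) + (9/56)·log₂(9/56)]
  = 0.5295 + 0.5194 + 0.4239 = 1.4728 bits

H(X|Y) = H(X,Y) - H(Y) = 2.2507 - 1.4728 = 0.7779 bits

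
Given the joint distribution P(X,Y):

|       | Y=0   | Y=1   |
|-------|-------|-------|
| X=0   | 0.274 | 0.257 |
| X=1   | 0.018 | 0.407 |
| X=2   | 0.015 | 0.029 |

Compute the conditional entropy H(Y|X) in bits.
0.6789 bits

H(Y|X) = H(X,Y) - H(X)

H(X,Y) = -Σ_{x,y} P(x,y) log₂ P(x,y). Per-cell terms -P(x,y)·log₂P(x,y):
  X=0: 0.5118, 0.5038
  X=1: 0.1043, 0.5278
  X=2: 0.0909, 0.1481
Sum of the 6 terms: H(X,Y) = 1.8867 bits

Marginal of X (row sums):
  P(X=0) = 0.274 + 0.257 = 0.531
  P(X=1) = 0.018 + 0.407 = 0.425
  P(X=2) = 0.015 + 0.029 = 0.044
H(X) = -[0.531·log₂(0.531) + 0.425·log₂(0.425) + 0.044·log₂(0.044)]
  = 0.4849 + 0.5246 + 0.1983 = 1.2078 bits

H(Y|X) = H(X,Y) - H(X) = 1.8867 - 1.2078 = 0.6789 bits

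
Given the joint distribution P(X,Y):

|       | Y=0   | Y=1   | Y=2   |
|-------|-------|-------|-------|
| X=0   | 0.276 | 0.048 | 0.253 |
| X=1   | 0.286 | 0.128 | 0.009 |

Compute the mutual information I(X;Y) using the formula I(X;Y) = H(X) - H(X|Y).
0.2156 bits

I(X;Y) = H(X) - H(X|Y)

Marginal of X (row sums):
  P(X=0) = 0.276 + 0.048 + 0.253 = 0.577
  P(X=1) = 0.286 + 0.128 + 0.009 = 0.423
H(X) = -[0.577·log₂(0.577) + 0.423·log₂(0.423)]
  = 0.45777 + 0.52506 = 0.9828 bits

Marginal of Y (column sums):
  P(Y=0) = 0.276 + 0.286 = 0.562
  P(Y=1) = 0.048 + 0.128 = 0.176
  P(Y=2) = 0.253 + 0.009 = 0.262
H(X|Y) = Σ_y P(y)·H(X|Y=y):
  Y=0: P(Y=0) = 0.562, P(X|Y=0) = (138/281, 143/281) → H(X|Y=0) = 0.99977
  Y=1: P(Y=1) = 0.176, P(X|Y=1) = (3/11, 8/11) → H(X|Y=1) = 0.84535
  Y=2: P(Y=2) = 0.262, P(X|Y=2) = (253/262, 9/262) → H(X|Y=2) = 0.21576
H(X|Y) = 0.562·0.99977 + 0.176·0.84535 + 0.262·0.21576 = 0.7672 bits

I(X;Y) = H(X) - H(X|Y) = 0.9828 - 0.7672 = 0.2156 bits

Cross-check via I(X;Y) = H(X) + H(Y) - H(X,Y): computing H(Y) from the column sums and H(X,Y) from the 6 cells in the same way gives H(Y) = 1.4146 bits and H(X,Y) = 2.1818 bits, so
I(X;Y) = 0.9828 + 1.4146 - 2.1818 = 0.2156 bits ✓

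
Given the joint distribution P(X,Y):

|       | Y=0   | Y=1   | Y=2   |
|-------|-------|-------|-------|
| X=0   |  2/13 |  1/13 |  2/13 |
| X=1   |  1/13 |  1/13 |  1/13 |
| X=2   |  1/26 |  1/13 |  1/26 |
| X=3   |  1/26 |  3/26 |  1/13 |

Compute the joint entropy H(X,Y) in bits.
3.4406 bits

H(X,Y) = -Σ_{x,y} P(x,y) log₂ P(x,y). Per-cell terms -P(x,y)·log₂P(x,y):
  X=0: 0.415452, 0.284649, 0.415452
  X=1: 0.284649, 0.284649, 0.284649
  X=2: 0.180786, 0.284649, 0.180786
  X=3: 0.180786, 0.359478, 0.284649
Sum of the 12 terms: H(X,Y) = 3.4406 bits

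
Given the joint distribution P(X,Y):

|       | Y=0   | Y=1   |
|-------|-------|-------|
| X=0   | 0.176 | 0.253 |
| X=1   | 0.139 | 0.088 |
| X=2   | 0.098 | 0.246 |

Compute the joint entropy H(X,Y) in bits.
2.4732 bits

H(X,Y) = -Σ_{x,y} P(x,y) log₂ P(x,y). Per-cell terms -P(x,y)·log₂P(x,y):
  X=0: 0.44112, 0.50165
  X=1: 0.39571, 0.30856
  X=2: 0.32841, 0.49772
Sum of the 6 terms: H(X,Y) = 2.4732 bits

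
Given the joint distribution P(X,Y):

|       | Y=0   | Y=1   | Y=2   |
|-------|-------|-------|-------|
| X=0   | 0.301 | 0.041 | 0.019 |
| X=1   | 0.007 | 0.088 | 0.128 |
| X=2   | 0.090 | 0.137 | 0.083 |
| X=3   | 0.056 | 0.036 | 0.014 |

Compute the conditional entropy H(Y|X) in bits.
1.1721 bits

H(Y|X) = H(X,Y) - H(X)

H(X,Y) = -Σ_{x,y} P(x,y) log₂ P(x,y). Per-cell terms -P(x,y)·log₂P(x,y):
  X=0: 0.521382, 0.188938, 0.108639
  X=1: 0.050109, 0.308559, 0.379620
  X=2: 0.312654, 0.392882, 0.298032
  X=3: 0.232872, 0.172651, 0.086218
Sum of the 12 terms: H(X,Y) = 3.05256 bits

Marginal of X (row sums):
  P(X=0) = 0.301 + 0.041 + 0.019 = 0.361
  P(X=1) = 0.007 + 0.088 + 0.128 = 0.223
  P(X=2) = 0.090 + 0.137 + 0.083 = 0.310
  P(X=3) = 0.056 + 0.036 + 0.014 = 0.106
H(X) = -[0.361·log₂(0.361) + 0.223·log₂(0.223) + 0.310·log₂(0.310) + 0.106·log₂(0.106)]
  = 0.530644 + 0.482769 + 0.523795 + 0.343214 = 1.88042 bits

H(Y|X) = H(X,Y) - H(X) = 3.05256 - 1.88042 = 1.1721 bits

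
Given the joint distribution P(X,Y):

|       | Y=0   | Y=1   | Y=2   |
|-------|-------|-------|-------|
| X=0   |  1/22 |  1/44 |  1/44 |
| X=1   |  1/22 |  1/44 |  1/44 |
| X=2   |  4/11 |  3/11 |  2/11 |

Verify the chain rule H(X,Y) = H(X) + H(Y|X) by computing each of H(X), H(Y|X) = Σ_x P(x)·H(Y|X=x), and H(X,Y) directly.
H(X) = 0.8659 bits, H(Y|X) = 1.5249 bits, H(X,Y) = 2.3908 bits

Marginal of X (row sums):
  P(X=0) = 1/22 + 1/44 + 1/44 = 1/11
  P(X=1) = 1/22 + 1/44 + 1/44 = 1/11
  P(X=2) = 4/11 + 3/11 + 2/11 = 9/11
H(X) = -[(1/11)·log₂(1/11) + (1/11)·log₂(1/11) + (9/11)·log₂(9/11)]
  = 0.314494 + 0.314494 + 0.236869 = 0.8659 bits

H(Y|X) = Σ_x P(x)·H(Y|X=x):
  X=0: P(X=0) = 1/11, P(Y|X=0) = (1/2, 1/4, 1/4) → H(Y|X=0) = 1.500000
  X=1: P(X=1) = 1/11, P(Y|X=1) = (1/2, 1/4, 1/4) → H(Y|X=1) = 1.500000
  X=2: P(X=2) = 9/11, P(Y|X=2) = (4/9, 1/3, 2/9) → H(Y|X=2) = 1.530493
H(Y|X) = (1/11)·1.500000 + (1/11)·1.500000 + (9/11)·1.530493 = 1.5249 bits

H(X,Y) = -Σ_{x,y} P(x,y) log₂ P(x,y). Per-cell terms -P(x,y)·log₂P(x,y):
  X=0: 0.202701, 0.124078, 0.124078
  X=1: 0.202701, 0.124078, 0.124078
  X=2: 0.530702, 0.511219, 0.447169
Sum of the 9 terms: H(X,Y) = 2.3908 bits

Chain rule check:
  H(X) + H(Y|X) = 0.8659 + 1.5249 = 2.3908 bits
  H(X,Y) = 2.3908 bits
✓ Chain rule verified.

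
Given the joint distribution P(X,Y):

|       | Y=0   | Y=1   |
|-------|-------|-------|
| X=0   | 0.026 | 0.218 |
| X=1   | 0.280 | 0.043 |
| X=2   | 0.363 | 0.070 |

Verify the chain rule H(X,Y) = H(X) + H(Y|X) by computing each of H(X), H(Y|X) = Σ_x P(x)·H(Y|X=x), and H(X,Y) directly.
H(X) = 1.5460 bits, H(Y|X) = 0.5786 bits, H(X,Y) = 2.1246 bits

Marginal of X (row sums):
  P(X=0) = 0.026 + 0.218 = 0.244
  P(X=1) = 0.280 + 0.043 = 0.323
  P(X=2) = 0.363 + 0.070 = 0.433
H(X) = -[0.244·log₂(0.244) + 0.323·log₂(0.323) + 0.433·log₂(0.433)]
  = 0.496551 + 0.526617 + 0.522874 = 1.5460 bits

H(Y|X) = Σ_x P(x)·H(Y|X=x):
  X=0: P(X=0) = 0.244, P(Y|X=0) = (13/122, 109/122) → H(Y|X=0) = 0.489444
  X=1: P(X=1) = 0.323, P(Y|X=1) = (280/323, 43/323) → H(Y|X=1) = 0.565952
  X=2: P(X=2) = 0.433, P(Y|X=2) = (363/433, 70/433) → H(Y|X=2) = 0.638273
H(Y|X) = 0.244·0.489444 + 0.323·0.565952 + 0.433·0.638273 = 0.5786 bits

H(X,Y) = -Σ_{x,y} P(x,y) log₂ P(x,y). Per-cell terms -P(x,y)·log₂P(x,y):
  X=0: 0.136899, 0.479077
  X=1: 0.514220, 0.195199
  X=2: 0.530691, 0.268555
Sum of the 6 terms: H(X,Y) = 2.1246 bits

Chain rule check:
  H(X) + H(Y|X) = 1.5460 + 0.5786 = 2.1246 bits
  H(X,Y) = 2.1246 bits
✓ Chain rule verified.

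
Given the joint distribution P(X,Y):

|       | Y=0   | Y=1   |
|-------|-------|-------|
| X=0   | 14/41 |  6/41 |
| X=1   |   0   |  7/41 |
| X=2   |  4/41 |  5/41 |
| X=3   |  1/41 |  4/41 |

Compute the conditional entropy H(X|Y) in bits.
1.5303 bits

H(X|Y) = H(X,Y) - H(Y)

H(X,Y) = -Σ_{x,y} P(x,y) log₂ P(x,y). Per-cell terms -P(x,y)·log₂P(x,y):
  X=0: 0.52933559, 0.40574481
  X=1: 0.00000000, 0.43539950
  X=2: 0.32756605, 0.37019804
  X=3: 0.13067200, 0.32756605
  (cells with P = 0 contribute 0)
Sum of the 8 terms: H(X,Y) = 2.5264820 bits

Marginal of Y (column sums):
  P(Y=0) = 14/41 + 0 + 4/41 + 1/41 = 19/41
  P(Y=1) = 6/41 + 7/41 + 5/41 + 4/41 = 22/41
H(Y) = -[(19/41)·log₂(19/41) + (22/41)·log₂(22/41)]
  = 0.51421623 + 0.48191826 = 0.9961345 bits

H(X|Y) = H(X,Y) - H(Y) = 2.5264820 - 0.9961345 = 1.5303 bits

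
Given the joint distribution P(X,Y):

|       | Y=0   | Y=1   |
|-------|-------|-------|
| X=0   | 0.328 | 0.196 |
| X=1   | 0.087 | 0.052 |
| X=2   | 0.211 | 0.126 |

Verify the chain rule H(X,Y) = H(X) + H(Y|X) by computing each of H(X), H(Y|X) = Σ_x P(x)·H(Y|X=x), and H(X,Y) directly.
H(X) = 1.4131 bits, H(Y|X) = 0.9537 bits, H(X,Y) = 2.3668 bits

Marginal of X (row sums):
  P(X=0) = 0.328 + 0.196 = 0.524
  P(X=1) = 0.087 + 0.052 = 0.139
  P(X=2) = 0.211 + 0.126 = 0.337
H(X) = -[0.524·log₂(0.524) + 0.139·log₂(0.139) + 0.337·log₂(0.337)]
  = 0.4886 + 0.3957 + 0.5288 = 1.4131 bits

H(Y|X) = Σ_x P(x)·H(Y|X=x):
  X=0: P(X=0) = 0.524, P(Y|X=0) = (82/131, 49/131) → H(Y|X=0) = 0.9537
  X=1: P(X=1) = 0.139, P(Y|X=1) = (87/139, 52/139) → H(Y|X=1) = 0.9538
  X=2: P(X=2) = 0.337, P(Y|X=2) = (211/337, 126/337) → H(Y|X=2) = 0.9536
H(Y|X) = 0.524·0.9537 + 0.139·0.9538 + 0.337·0.9536 = 0.9537 bits

H(X,Y) = -Σ_{x,y} P(x,y) log₂ P(x,y). Per-cell terms -P(x,y)·log₂P(x,y):
  X=0: 0.5275, 0.4608
  X=1: 0.3065, 0.2218
  X=2: 0.4736, 0.3766
Sum of the 6 terms: H(X,Y) = 2.3668 bits

Chain rule check:
  H(X) + H(Y|X) = 1.4131 + 0.9537 = 2.3668 bits
  H(X,Y) = 2.3668 bits
✓ Chain rule verified.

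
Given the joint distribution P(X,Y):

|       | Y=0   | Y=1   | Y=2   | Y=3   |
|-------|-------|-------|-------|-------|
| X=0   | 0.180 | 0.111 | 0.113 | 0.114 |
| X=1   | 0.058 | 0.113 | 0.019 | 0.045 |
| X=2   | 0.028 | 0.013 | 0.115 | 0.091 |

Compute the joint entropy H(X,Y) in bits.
3.3130 bits

H(X,Y) = -Σ_{x,y} P(x,y) log₂ P(x,y). Per-cell terms -P(x,y)·log₂P(x,y):
  X=0: 0.44531, 0.35202, 0.35545, 0.35715
  X=1: 0.23825, 0.35545, 0.10864, 0.20133
  X=2: 0.14444, 0.08145, 0.35883, 0.31468
Sum of the 12 terms: H(X,Y) = 3.3130 bits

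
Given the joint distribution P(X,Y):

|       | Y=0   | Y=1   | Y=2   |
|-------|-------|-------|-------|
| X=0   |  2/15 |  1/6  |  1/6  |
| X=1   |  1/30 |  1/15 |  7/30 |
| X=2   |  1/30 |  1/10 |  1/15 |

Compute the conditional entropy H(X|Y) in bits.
1.4135 bits

H(X|Y) = H(X,Y) - H(Y)

H(X,Y) = -Σ_{x,y} P(x,y) log₂ P(x,y). Per-cell terms -P(x,y)·log₂P(x,y):
  X=0: 0.3875854, 0.4308271, 0.4308271
  X=1: 0.1635630, 0.2604594, 0.4898917
  X=2: 0.1635630, 0.3321928, 0.2604594
Sum of the 9 terms: H(X,Y) = 2.919369 bits

Marginal of Y (column sums):
  P(Y=0) = 2/15 + 1/30 + 1/30 = 1/5
  P(Y=1) = 1/6 + 1/15 + 1/10 = 1/3
  P(Y=2) = 1/6 + 7/30 + 1/15 = 7/15
H(Y) = -[(1/5)·log₂(1/5) + (1/3)·log₂(1/3) + (7/15)·log₂(7/15)]
  = 0.4643856 + 0.5283208 + 0.5131166 = 1.505823 bits

H(X|Y) = H(X,Y) - H(Y) = 2.919369 - 1.505823 = 1.4135 bits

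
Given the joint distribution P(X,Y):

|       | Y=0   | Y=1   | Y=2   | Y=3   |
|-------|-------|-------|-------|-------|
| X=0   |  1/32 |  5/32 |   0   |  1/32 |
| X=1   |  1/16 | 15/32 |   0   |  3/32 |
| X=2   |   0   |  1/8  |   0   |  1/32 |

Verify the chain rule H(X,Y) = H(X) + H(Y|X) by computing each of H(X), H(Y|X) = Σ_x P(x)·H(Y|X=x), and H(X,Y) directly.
H(X) = 1.3219 bits, H(Y|X) = 1.0229 bits, H(X,Y) = 2.3448 bits

Marginal of X (row sums):
  P(X=0) = 1/32 + 5/32 + 0 + 1/32 = 7/32
  P(X=1) = 1/16 + 15/32 + 0 + 3/32 = 5/8
  P(X=2) = 0 + 1/8 + 0 + 1/32 = 5/32
H(X) = -[(7/32)·log₂(7/32) + (5/8)·log₂(5/8) + (5/32)·log₂(5/32)]
  = 0.47964 + 0.42379 + 0.41845 = 1.3219 bits

H(Y|X) = Σ_x P(x)·H(Y|X=x):
  X=0: P(X=0) = 7/32, P(Y|X=0) = (1/7, 5/7, 0, 1/7) → H(Y|X=0) = 1.14883
  X=1: P(X=1) = 5/8, P(Y|X=1) = (1/10, 3/4, 0, 3/20) → H(Y|X=1) = 1.05402
  X=2: P(X=2) = 5/32, P(Y|X=2) = (0, 4/5, 0, 1/5) → H(Y|X=2) = 0.72193
H(Y|X) = (7/32)·1.14883 + (5/8)·1.05402 + (5/32)·0.72193 = 1.0229 bits

H(X,Y) = -Σ_{x,y} P(x,y) log₂ P(x,y). Per-cell terms -P(x,y)·log₂P(x,y):
  X=0: 0.15625, 0.41845, 0.00000, 0.15625
  X=1: 0.25000, 0.51240, 0.00000, 0.32016
  X=2: 0.00000, 0.37500, 0.00000, 0.15625
  (cells with P = 0 contribute 0)
Sum of the 12 terms: H(X,Y) = 2.3448 bits

Chain rule check:
  H(X) + H(Y|X) = 1.3219 + 1.0229 = 2.3448 bits
  H(X,Y) = 2.3448 bits
✓ Chain rule verified.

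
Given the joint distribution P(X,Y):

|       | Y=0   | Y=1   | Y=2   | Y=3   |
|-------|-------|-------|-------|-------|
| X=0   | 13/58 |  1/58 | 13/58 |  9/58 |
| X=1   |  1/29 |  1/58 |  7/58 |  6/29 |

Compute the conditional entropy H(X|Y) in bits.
0.8598 bits

H(X|Y) = H(X,Y) - H(Y)

H(X,Y) = -Σ_{x,y} P(x,y) log₂ P(x,y). Per-cell terms -P(x,y)·log₂P(x,y):
  X=0: 0.4836, 0.1010, 0.4836, 0.4171
  X=1: 0.1675, 0.1010, 0.3682, 0.4703
Sum of the 8 terms: H(X,Y) = 2.5923 bits

Marginal of Y (column sums):
  P(Y=0) = 13/58 + 1/29 = 15/58
  P(Y=1) = 1/58 + 1/58 = 1/29
  P(Y=2) = 13/58 + 7/58 = 10/29
  P(Y=3) = 9/58 + 6/29 = 21/58
H(Y) = -[(15/58)·log₂(15/58) + (1/29)·log₂(1/29) + (10/29)·log₂(10/29) + (21/58)·log₂(21/58)]
  = 0.5046 + 0.1675 + 0.5297 + 0.5307 = 1.7325 bits

H(X|Y) = H(X,Y) - H(Y) = 2.5923 - 1.7325 = 0.8598 bits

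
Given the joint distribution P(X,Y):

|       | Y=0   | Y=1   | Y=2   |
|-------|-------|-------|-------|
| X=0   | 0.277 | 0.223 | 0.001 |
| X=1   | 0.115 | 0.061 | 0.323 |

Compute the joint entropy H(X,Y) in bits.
2.1373 bits

H(X,Y) = -Σ_{x,y} P(x,y) log₂ P(x,y). Per-cell terms -P(x,y)·log₂P(x,y):
  X=0: 0.5130, 0.4828, 0.0100
  X=1: 0.3588, 0.2461, 0.5266
Sum of the 6 terms: H(X,Y) = 2.1373 bits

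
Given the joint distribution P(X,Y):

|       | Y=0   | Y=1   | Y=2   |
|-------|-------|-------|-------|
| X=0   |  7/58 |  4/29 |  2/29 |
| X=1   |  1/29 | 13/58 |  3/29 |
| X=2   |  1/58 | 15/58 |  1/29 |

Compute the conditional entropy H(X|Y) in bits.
1.4567 bits

H(X|Y) = H(X,Y) - H(Y)

H(X,Y) = -Σ_{x,y} P(x,y) log₂ P(x,y). Per-cell terms -P(x,y)·log₂P(x,y):
  X=0: 0.36818, 0.39420, 0.26607
  X=1: 0.16752, 0.48359, 0.33859
  X=2: 0.10100, 0.50459, 0.16752
Sum of the 9 terms: H(X,Y) = 2.7913 bits

Marginal of Y (column sums):
  P(Y=0) = 7/58 + 1/29 + 1/58 = 5/29
  P(Y=1) = 4/29 + 13/58 + 15/58 = 18/29
  P(Y=2) = 2/29 + 3/29 + 1/29 = 6/29
H(Y) = -[(5/29)·log₂(5/29) + (18/29)·log₂(18/29) + (6/29)·log₂(6/29)]
  = 0.43725 + 0.42707 + 0.47028 = 1.3346 bits

H(X|Y) = H(X,Y) - H(Y) = 2.7913 - 1.3346 = 1.4567 bits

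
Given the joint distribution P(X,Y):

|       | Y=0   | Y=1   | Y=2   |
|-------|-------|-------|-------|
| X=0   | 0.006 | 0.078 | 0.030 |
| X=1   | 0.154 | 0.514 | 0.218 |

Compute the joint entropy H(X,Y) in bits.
1.8714 bits

H(X,Y) = -Σ_{x,y} P(x,y) log₂ P(x,y). Per-cell terms -P(x,y)·log₂P(x,y):
  X=0: 0.0443, 0.2871, 0.1518
  X=1: 0.4156, 0.4935, 0.4791
Sum of the 6 terms: H(X,Y) = 1.8714 bits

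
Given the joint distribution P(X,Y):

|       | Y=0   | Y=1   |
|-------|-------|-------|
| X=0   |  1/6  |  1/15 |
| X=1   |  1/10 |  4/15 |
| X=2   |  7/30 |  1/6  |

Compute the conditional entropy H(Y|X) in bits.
0.9033 bits

H(Y|X) = H(X,Y) - H(X)

H(X,Y) = -Σ_{x,y} P(x,y) log₂ P(x,y). Per-cell terms -P(x,y)·log₂P(x,y):
  X=0: 0.4308, 0.2605
  X=1: 0.3322, 0.5085
  X=2: 0.4899, 0.4308
Sum of the 6 terms: H(X,Y) = 2.4527 bits

Marginal of X (row sums):
  P(X=0) = 1/6 + 1/15 = 7/30
  P(X=1) = 1/10 + 4/15 = 11/30
  P(X=2) = 7/30 + 1/6 = 2/5
H(X) = -[(7/30)·log₂(7/30) + (11/30)·log₂(11/30) + (2/5)·log₂(2/5)]
  = 0.4899 + 0.5307 + 0.5288 = 1.5494 bits

H(Y|X) = H(X,Y) - H(X) = 2.4527 - 1.5494 = 0.9033 bits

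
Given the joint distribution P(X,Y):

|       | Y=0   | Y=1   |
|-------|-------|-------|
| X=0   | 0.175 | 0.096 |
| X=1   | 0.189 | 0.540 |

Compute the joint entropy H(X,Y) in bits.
1.6989 bits

H(X,Y) = -Σ_{x,y} P(x,y) log₂ P(x,y). Per-cell terms -P(x,y)·log₂P(x,y):
  X=0: 0.44005, 0.32456
  X=1: 0.45427, 0.48004
Sum of the 4 terms: H(X,Y) = 1.6989 bits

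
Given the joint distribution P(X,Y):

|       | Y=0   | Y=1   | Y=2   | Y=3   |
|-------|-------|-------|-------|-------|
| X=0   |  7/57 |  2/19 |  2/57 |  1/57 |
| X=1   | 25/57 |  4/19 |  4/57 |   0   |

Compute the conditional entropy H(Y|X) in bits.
1.3927 bits

H(Y|X) = H(X,Y) - H(X)

H(X,Y) = -Σ_{x,y} P(x,y) log₂ P(x,y). Per-cell terms -P(x,y)·log₂P(x,y):
  X=0: 0.3716, 0.3419, 0.1696, 0.1023
  X=1: 0.5215, 0.4732, 0.2690, 0.0000
  (cells with P = 0 contribute 0)
Sum of the 8 terms: H(X,Y) = 2.2491 bits

Marginal of X (row sums):
  P(X=0) = 7/57 + 2/19 + 2/57 + 1/57 = 16/57
  P(X=1) = 25/57 + 4/19 + 4/57 + 0 = 41/57
H(X) = -[(16/57)·log₂(16/57) + (41/57)·log₂(41/57)]
  = 0.5145 + 0.3419 = 0.8564 bits

H(Y|X) = H(X,Y) - H(X) = 2.2491 - 0.8564 = 1.3927 bits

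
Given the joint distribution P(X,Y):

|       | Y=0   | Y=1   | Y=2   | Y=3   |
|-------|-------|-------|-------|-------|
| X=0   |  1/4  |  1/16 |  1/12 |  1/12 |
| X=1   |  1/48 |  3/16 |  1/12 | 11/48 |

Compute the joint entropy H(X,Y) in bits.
2.7025 bits

H(X,Y) = -Σ_{x,y} P(x,y) log₂ P(x,y). Per-cell terms -P(x,y)·log₂P(x,y):
  X=0: 0.50000, 0.25000, 0.29875, 0.29875
  X=1: 0.11635, 0.45282, 0.29875, 0.48710
Sum of the 8 terms: H(X,Y) = 2.7025 bits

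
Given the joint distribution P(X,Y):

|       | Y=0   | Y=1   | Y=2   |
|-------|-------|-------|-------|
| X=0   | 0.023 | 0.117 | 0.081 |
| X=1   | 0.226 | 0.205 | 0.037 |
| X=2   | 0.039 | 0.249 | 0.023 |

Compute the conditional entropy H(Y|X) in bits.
1.1998 bits

H(Y|X) = H(X,Y) - H(X)

H(X,Y) = -Σ_{x,y} P(x,y) log₂ P(x,y). Per-cell terms -P(x,y)·log₂P(x,y):
  X=0: 0.1252, 0.3622, 0.2937
  X=1: 0.4849, 0.4687, 0.1760
  X=2: 0.1825, 0.4994, 0.1252
Sum of the 9 terms: H(X,Y) = 2.7178 bits

Marginal of X (row sums):
  P(X=0) = 0.023 + 0.117 + 0.081 = 0.221
  P(X=1) = 0.226 + 0.205 + 0.037 = 0.468
  P(X=2) = 0.039 + 0.249 + 0.023 = 0.311
H(X) = -[0.221·log₂(0.221) + 0.468·log₂(0.468) + 0.311·log₂(0.311)]
  = 0.4813 + 0.5127 + 0.5240 = 1.5180 bits

H(Y|X) = H(X,Y) - H(X) = 2.7178 - 1.5180 = 1.1998 bits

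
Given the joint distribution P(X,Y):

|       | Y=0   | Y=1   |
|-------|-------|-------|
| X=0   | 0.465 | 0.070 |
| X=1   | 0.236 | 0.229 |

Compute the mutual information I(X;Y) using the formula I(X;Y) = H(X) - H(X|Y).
0.1157 bits

I(X;Y) = H(X) - H(X|Y)

Marginal of X (row sums):
  P(X=0) = 0.465 + 0.070 = 0.535
  P(X=1) = 0.236 + 0.229 = 0.465
H(X) = -[0.535·log₂(0.535) + 0.465·log₂(0.465)]
  = 0.48278 + 0.51368 = 0.99646 bits

Marginal of Y (column sums):
  P(Y=0) = 0.465 + 0.236 = 0.701
  P(Y=1) = 0.070 + 0.229 = 0.299
H(X|Y) = Σ_y P(y)·H(X|Y=y):
  Y=0: P(Y=0) = 0.701, P(X|Y=0) = (465/701, 236/701) → H(X|Y=0) = 0.92159
  Y=1: P(Y=1) = 0.299, P(X|Y=1) = (70/299, 229/299) → H(X|Y=1) = 0.78511
H(X|Y) = 0.701·0.92159 + 0.299·0.78511 = 0.88078 bits

I(X;Y) = H(X) - H(X|Y) = 0.99646 - 0.88078 = 0.1157 bits

Cross-check via I(X;Y) = H(X) + H(Y) - H(X,Y): computing H(Y) from the column sums and H(X,Y) from the 4 cells in the same way gives H(Y) = 0.88007 bits and H(X,Y) = 1.76085 bits, so
I(X;Y) = 0.99646 + 0.88007 - 1.76085 = 0.1157 bits ✓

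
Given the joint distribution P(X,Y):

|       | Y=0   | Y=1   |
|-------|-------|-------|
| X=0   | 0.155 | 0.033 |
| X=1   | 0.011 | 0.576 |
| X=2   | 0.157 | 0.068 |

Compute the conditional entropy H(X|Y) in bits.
0.8848 bits

H(X|Y) = H(X,Y) - H(Y)

H(X,Y) = -Σ_{x,y} P(x,y) log₂ P(x,y). Per-cell terms -P(x,y)·log₂P(x,y):
  X=0: 0.4169, 0.1624
  X=1: 0.0716, 0.4584
  X=2: 0.4194, 0.2637
Sum of the 6 terms: H(X,Y) = 1.7924 bits

Marginal of Y (column sums):
  P(Y=0) = 0.155 + 0.011 + 0.157 = 0.323
  P(Y=1) = 0.033 + 0.576 + 0.068 = 0.677
H(Y) = -[0.323·log₂(0.323) + 0.677·log₂(0.677)]
  = 0.5266 + 0.3810 = 0.9076 bits

H(X|Y) = H(X,Y) - H(Y) = 1.7924 - 0.9076 = 0.8848 bits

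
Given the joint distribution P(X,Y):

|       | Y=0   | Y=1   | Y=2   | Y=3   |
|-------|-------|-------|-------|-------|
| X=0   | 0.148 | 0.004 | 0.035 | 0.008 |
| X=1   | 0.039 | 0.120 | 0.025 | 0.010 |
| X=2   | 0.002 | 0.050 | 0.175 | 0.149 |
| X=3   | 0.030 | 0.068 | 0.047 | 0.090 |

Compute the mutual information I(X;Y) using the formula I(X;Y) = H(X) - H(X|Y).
0.5017 bits

I(X;Y) = H(X) - H(X|Y)

Marginal of X (row sums):
  P(X=0) = 0.148 + 0.004 + 0.035 + 0.008 = 0.195
  P(X=1) = 0.039 + 0.120 + 0.025 + 0.010 = 0.194
  P(X=2) = 0.002 + 0.050 + 0.175 + 0.149 = 0.376
  P(X=3) = 0.030 + 0.068 + 0.047 + 0.090 = 0.235
H(X) = -[0.195·log₂(0.195) + 0.194·log₂(0.194) + 0.376·log₂(0.376) + 0.235·log₂(0.235)]
  = 0.4598985 + 0.4589791 + 0.5306095 + 0.4909778 = 1.9404649 bits

Marginal of Y (column sums):
  P(Y=0) = 0.148 + 0.039 + 0.002 + 0.030 = 0.219
  P(Y=1) = 0.004 + 0.120 + 0.050 + 0.068 = 0.242
  P(Y=2) = 0.035 + 0.025 + 0.175 + 0.047 = 0.282
  P(Y=3) = 0.008 + 0.010 + 0.149 + 0.090 = 0.257
H(X|Y) = Σ_y P(y)·H(X|Y=y):
  Y=0: P(Y=0) = 0.219, P(X|Y=0) = (148/219, 13/73, 2/219, 10/73) → H(X|Y=0) = 1.2800998
  Y=1: P(Y=1) = 0.242, P(X|Y=1) = (2/121, 60/121, 25/121, 34/121) → H(X|Y=1) = 1.5842882
  Y=2: P(Y=2) = 0.282, P(X|Y=2) = (35/282, 25/282, 175/282, 1/6) → H(X|Y=2) = 1.5415055
  Y=3: P(Y=3) = 0.257, P(X|Y=3) = (8/257, 10/257, 149/257, 90/257) → H(X|Y=3) = 1.3241375
H(X|Y) = 0.219·1.2800998 + 0.242·1.5842882 + 0.282·1.5415055 + 0.257·1.3241375 = 1.4387475 bits

I(X;Y) = H(X) - H(X|Y) = 1.9404649 - 1.4387475 = 0.5017 bits

Cross-check via I(X;Y) = H(X) + H(Y) - H(X,Y): computing H(Y) from the column sums and H(X,Y) from the 16 cells in the same way gives H(Y) = 1.9939420 bits and H(X,Y) = 3.4326895 bits, so
I(X;Y) = 1.9404649 + 1.9939420 - 3.4326895 = 0.5017 bits ✓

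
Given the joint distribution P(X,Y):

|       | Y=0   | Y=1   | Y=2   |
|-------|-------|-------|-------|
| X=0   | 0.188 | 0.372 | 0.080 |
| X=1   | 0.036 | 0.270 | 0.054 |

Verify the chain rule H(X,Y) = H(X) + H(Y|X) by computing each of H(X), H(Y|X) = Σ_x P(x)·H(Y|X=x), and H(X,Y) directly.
H(X) = 0.9427 bits, H(Y|X) = 1.2429 bits, H(X,Y) = 2.1856 bits

Marginal of X (row sums):
  P(X=0) = 0.188 + 0.372 + 0.080 = 0.640
  P(X=1) = 0.036 + 0.270 + 0.054 = 0.360
H(X) = -[0.640·log₂(0.640) + 0.360·log₂(0.360)]
  = 0.4121 + 0.5306 = 0.9427 bits

H(Y|X) = Σ_x P(x)·H(Y|X=x):
  X=0: P(X=0) = 0.640, P(Y|X=0) = (47/160, 93/160, 1/8) → H(Y|X=0) = 1.3491
  X=1: P(X=1) = 0.360, P(Y|X=1) = (1/10, 3/4, 3/20) → H(Y|X=1) = 1.0540
H(Y|X) = 0.640·1.3491 + 0.360·1.0540 = 1.2429 bits

H(X,Y) = -Σ_{x,y} P(x,y) log₂ P(x,y). Per-cell terms -P(x,y)·log₂P(x,y):
  X=0: 0.4533, 0.5307, 0.2915
  X=1: 0.1727, 0.5100, 0.2274
Sum of the 6 terms: H(X,Y) = 2.1856 bits

Chain rule check:
  H(X) + H(Y|X) = 0.9427 + 1.2429 = 2.1856 bits
  H(X,Y) = 2.1856 bits
✓ Chain rule verified.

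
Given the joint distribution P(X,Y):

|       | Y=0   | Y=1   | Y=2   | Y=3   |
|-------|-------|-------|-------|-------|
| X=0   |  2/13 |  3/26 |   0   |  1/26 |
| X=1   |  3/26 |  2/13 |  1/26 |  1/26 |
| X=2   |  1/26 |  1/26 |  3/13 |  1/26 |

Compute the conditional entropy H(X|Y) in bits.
1.2072 bits

H(X|Y) = H(X,Y) - H(Y)

H(X,Y) = -Σ_{x,y} P(x,y) log₂ P(x,y). Per-cell terms -P(x,y)·log₂P(x,y):
  X=0: 0.41545, 0.35948, 0.00000, 0.18079
  X=1: 0.35948, 0.41545, 0.18079, 0.18079
  X=2: 0.18079, 0.18079, 0.48819, 0.18079
  (cells with P = 0 contribute 0)
Sum of the 12 terms: H(X,Y) = 3.1228 bits

Marginal of Y (column sums):
  P(Y=0) = 2/13 + 3/26 + 1/26 = 4/13
  P(Y=1) = 3/26 + 2/13 + 1/26 = 4/13
  P(Y=2) = 0 + 1/26 + 3/13 = 7/26
  P(Y=3) = 1/26 + 1/26 + 1/26 = 3/26
H(Y) = -[(4/13)·log₂(4/13) + (4/13)·log₂(4/13) + (7/26)·log₂(7/26) + (3/26)·log₂(3/26)]
  = 0.52321 + 0.52321 + 0.50968 + 0.35948 = 1.9156 bits

H(X|Y) = H(X,Y) - H(Y) = 3.1228 - 1.9156 = 1.2072 bits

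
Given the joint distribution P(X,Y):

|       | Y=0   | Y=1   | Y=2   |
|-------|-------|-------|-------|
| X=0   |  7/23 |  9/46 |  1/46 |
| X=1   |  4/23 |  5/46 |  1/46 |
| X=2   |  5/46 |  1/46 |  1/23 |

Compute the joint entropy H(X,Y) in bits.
2.6746 bits

H(X,Y) = -Σ_{x,y} P(x,y) log₂ P(x,y). Per-cell terms -P(x,y)·log₂P(x,y):
  X=0: 0.52232, 0.46049, 0.12008
  X=1: 0.43888, 0.34800, 0.12008
  X=2: 0.34800, 0.12008, 0.19668
Sum of the 9 terms: H(X,Y) = 2.6746 bits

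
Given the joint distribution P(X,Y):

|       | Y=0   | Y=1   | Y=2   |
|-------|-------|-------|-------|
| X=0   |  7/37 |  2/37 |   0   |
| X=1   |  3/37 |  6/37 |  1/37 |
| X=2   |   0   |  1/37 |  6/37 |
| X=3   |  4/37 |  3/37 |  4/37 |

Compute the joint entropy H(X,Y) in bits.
3.0965 bits

H(X,Y) = -Σ_{x,y} P(x,y) log₂ P(x,y). Per-cell terms -P(x,y)·log₂P(x,y):
  X=0: 0.45445, 0.22754, 0.00000
  X=1: 0.29388, 0.42559, 0.14080
  X=2: 0.00000, 0.14080, 0.42559
  X=3: 0.34697, 0.29388, 0.34697
  (cells with P = 0 contribute 0)
Sum of the 12 terms: H(X,Y) = 3.0965 bits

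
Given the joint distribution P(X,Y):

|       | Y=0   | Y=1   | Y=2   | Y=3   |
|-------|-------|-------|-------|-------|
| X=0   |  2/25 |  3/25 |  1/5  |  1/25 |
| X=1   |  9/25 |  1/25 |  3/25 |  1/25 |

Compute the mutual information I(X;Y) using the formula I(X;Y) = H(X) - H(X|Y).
0.1734 bits

I(X;Y) = H(X) - H(X|Y)

Marginal of X (row sums):
  P(X=0) = 2/25 + 3/25 + 1/5 + 1/25 = 11/25
  P(X=1) = 9/25 + 1/25 + 3/25 + 1/25 = 14/25
H(X) = -[(11/25)·log₂(11/25) + (14/25)·log₂(14/25)]
  = 0.52115 + 0.46844 = 0.9896 bits

Marginal of Y (column sums):
  P(Y=0) = 2/25 + 9/25 = 11/25
  P(Y=1) = 3/25 + 1/25 = 4/25
  P(Y=2) = 1/5 + 3/25 = 8/25
  P(Y=3) = 1/25 + 1/25 = 2/25
H(X|Y) = Σ_y P(y)·H(X|Y=y):
  Y=0: P(Y=0) = 11/25, P(X|Y=0) = (2/11, 9/11) → H(X|Y=0) = 0.68404
  Y=1: P(Y=1) = 4/25, P(X|Y=1) = (3/4, 1/4) → H(X|Y=1) = 0.81128
  Y=2: P(Y=2) = 8/25, P(X|Y=2) = (5/8, 3/8) → H(X|Y=2) = 0.95443
  Y=3: P(Y=3) = 2/25, P(X|Y=3) = (1/2, 1/2) → H(X|Y=3) = 1.00000
H(X|Y) = (11/25)·0.68404 + (4/25)·0.81128 + (8/25)·0.95443 + (2/25)·1.00000 = 0.8162 bits

I(X;Y) = H(X) - H(X|Y) = 0.9896 - 0.8162 = 0.1734 bits

Cross-check via I(X;Y) = H(X) + H(Y) - H(X,Y): computing H(Y) from the column sums and H(X,Y) from the 8 cells in the same way gives H(Y) = 1.7617 bits and H(X,Y) = 2.5779 bits, so
I(X;Y) = 0.9896 + 1.7617 - 2.5779 = 0.1734 bits ✓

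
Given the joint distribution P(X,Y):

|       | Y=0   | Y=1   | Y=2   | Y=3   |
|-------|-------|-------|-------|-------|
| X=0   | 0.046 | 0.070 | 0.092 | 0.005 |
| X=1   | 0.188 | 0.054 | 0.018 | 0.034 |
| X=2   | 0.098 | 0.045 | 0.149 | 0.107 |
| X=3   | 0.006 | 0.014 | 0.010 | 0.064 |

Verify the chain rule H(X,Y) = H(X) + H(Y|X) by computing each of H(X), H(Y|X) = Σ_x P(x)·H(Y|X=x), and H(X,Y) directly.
H(X) = 1.8440 bits, H(Y|X) = 1.6694 bits, H(X,Y) = 3.5134 bits

Marginal of X (row sums):
  P(X=0) = 0.046 + 0.070 + 0.092 + 0.005 = 0.213
  P(X=1) = 0.188 + 0.054 + 0.018 + 0.034 = 0.294
  P(X=2) = 0.098 + 0.045 + 0.149 + 0.107 = 0.399
  P(X=3) = 0.006 + 0.014 + 0.010 + 0.064 = 0.094
H(X) = -[0.213·log₂(0.213) + 0.294·log₂(0.294) + 0.399·log₂(0.399) + 0.094·log₂(0.094)]
  = 0.47522 + 0.51924 + 0.52889 + 0.32065 = 1.8440 bits

H(Y|X) = Σ_x P(x)·H(Y|X=x):
  X=0: P(X=0) = 0.213, P(Y|X=0) = (46/213, 70/213, 92/213, 5/213) → H(Y|X=0) = 1.65532
  X=1: P(X=1) = 0.294, P(Y|X=1) = (94/147, 9/49, 3/49, 17/147) → H(Y|X=1) = 1.46818
  X=2: P(X=2) = 0.399, P(Y|X=2) = (14/57, 15/133, 149/399, 107/399) → H(Y|X=2) = 1.89246
  X=3: P(X=3) = 0.094, P(Y|X=3) = (3/47, 7/47, 5/47, 32/47) → H(Y|X=3) = 1.38404
H(Y|X) = 0.213·1.65532 + 0.294·1.46818 + 0.399·1.89246 + 0.094·1.38404 = 1.6694 bits

H(X,Y) = -Σ_{x,y} P(x,y) log₂ P(x,y). Per-cell terms -P(x,y)·log₂P(x,y):
  X=0: 0.20434, 0.26856, 0.31668, 0.03822
  X=1: 0.45330, 0.22739, 0.10433, 0.16586
  X=2: 0.32841, 0.20133, 0.40925, 0.34500
  X=3: 0.04428, 0.08622, 0.06644, 0.25381
Sum of the 16 terms: H(X,Y) = 3.5134 bits

Chain rule check:
  H(X) + H(Y|X) = 1.8440 + 1.6694 = 3.5134 bits
  H(X,Y) = 3.5134 bits
✓ Chain rule verified.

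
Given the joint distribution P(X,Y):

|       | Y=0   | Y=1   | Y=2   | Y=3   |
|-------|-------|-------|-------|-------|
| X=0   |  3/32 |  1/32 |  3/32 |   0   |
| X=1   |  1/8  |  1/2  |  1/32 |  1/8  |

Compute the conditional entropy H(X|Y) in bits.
0.4884 bits

H(X|Y) = H(X,Y) - H(Y)

H(X,Y) = -Σ_{x,y} P(x,y) log₂ P(x,y). Per-cell terms -P(x,y)·log₂P(x,y):
  X=0: 0.3202, 0.1562, 0.3202, 0.0000
  X=1: 0.3750, 0.5000, 0.1562, 0.3750
  (cells with P = 0 contribute 0)
Sum of the 8 terms: H(X,Y) = 2.2028 bits

Marginal of Y (column sums):
  P(Y=0) = 3/32 + 1/8 = 7/32
  P(Y=1) = 1/32 + 1/2 = 17/32
  P(Y=2) = 3/32 + 1/32 = 1/8
  P(Y=3) = 0 + 1/8 = 1/8
H(Y) = -[(7/32)·log₂(7/32) + (17/32)·log₂(17/32) + (1/8)·log₂(1/8) + (1/8)·log₂(1/8)]
  = 0.4796 + 0.4848 + 0.3750 + 0.3750 = 1.7144 bits

H(X|Y) = H(X,Y) - H(Y) = 2.2028 - 1.7144 = 0.4884 bits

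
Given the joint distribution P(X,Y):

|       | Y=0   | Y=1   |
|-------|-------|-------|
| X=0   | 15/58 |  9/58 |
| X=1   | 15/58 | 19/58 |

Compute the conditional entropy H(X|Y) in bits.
0.9546 bits

H(X|Y) = H(X,Y) - H(Y)

H(X,Y) = -Σ_{x,y} P(x,y) log₂ P(x,y). Per-cell terms -P(x,y)·log₂P(x,y):
  X=0: 0.5046, 0.4171
  X=1: 0.5046, 0.5274
Sum of the 4 terms: H(X,Y) = 1.9537 bits

Marginal of Y (column sums):
  P(Y=0) = 15/58 + 15/58 = 15/29
  P(Y=1) = 9/58 + 19/58 = 14/29
H(Y) = -[(15/29)·log₂(15/29) + (14/29)·log₂(14/29)]
  = 0.4919 + 0.5072 = 0.9991 bits

H(X|Y) = H(X,Y) - H(Y) = 1.9537 - 0.9991 = 0.9546 bits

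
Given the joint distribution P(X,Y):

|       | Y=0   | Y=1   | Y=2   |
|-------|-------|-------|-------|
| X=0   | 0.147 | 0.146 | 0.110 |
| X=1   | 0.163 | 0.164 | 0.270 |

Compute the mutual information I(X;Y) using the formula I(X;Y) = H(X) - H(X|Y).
0.0242 bits

I(X;Y) = H(X) - H(X|Y)

Marginal of X (row sums):
  P(X=0) = 0.147 + 0.146 + 0.110 = 0.403
  P(X=1) = 0.163 + 0.164 + 0.270 = 0.597
H(X) = -[0.403·log₂(0.403) + 0.597·log₂(0.597)]
  = 0.5284 + 0.4443 = 0.9727 bits

Marginal of Y (column sums):
  P(Y=0) = 0.147 + 0.163 = 0.310
  P(Y=1) = 0.146 + 0.164 = 0.310
  P(Y=2) = 0.110 + 0.270 = 0.380
H(X|Y) = Σ_y P(y)·H(X|Y=y):
  Y=0: P(Y=0) = 0.310, P(X|Y=0) = (147/310, 163/310) → H(X|Y=0) = 0.9981
  Y=1: P(Y=1) = 0.310, P(X|Y=1) = (73/155, 82/155) → H(X|Y=1) = 0.9976
  Y=2: P(Y=2) = 0.380, P(X|Y=2) = (11/38, 27/38) → H(X|Y=2) = 0.8680
H(X|Y) = 0.310·0.9981 + 0.310·0.9976 + 0.380·0.8680 = 0.9485 bits

I(X;Y) = H(X) - H(X|Y) = 0.9727 - 0.9485 = 0.0242 bits

Cross-check via I(X;Y) = H(X) + H(Y) - H(X,Y): computing H(Y) from the column sums and H(X,Y) from the 6 cells in the same way gives H(Y) = 1.5780 bits and H(X,Y) = 2.5265 bits, so
I(X;Y) = 0.9727 + 1.5780 - 2.5265 = 0.0242 bits ✓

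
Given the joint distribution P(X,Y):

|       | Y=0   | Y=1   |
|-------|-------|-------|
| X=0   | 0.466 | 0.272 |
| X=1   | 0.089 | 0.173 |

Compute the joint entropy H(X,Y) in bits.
1.7728 bits

H(X,Y) = -Σ_{x,y} P(x,y) log₂ P(x,y). Per-cell terms -P(x,y)·log₂P(x,y):
  X=0: 0.513345, 0.510903
  X=1: 0.310615, 0.437890
Sum of the 4 terms: H(X,Y) = 1.7728 bits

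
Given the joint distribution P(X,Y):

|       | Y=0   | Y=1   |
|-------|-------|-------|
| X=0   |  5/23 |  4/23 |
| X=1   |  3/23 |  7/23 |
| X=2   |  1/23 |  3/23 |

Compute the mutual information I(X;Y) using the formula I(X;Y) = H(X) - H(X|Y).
0.0536 bits

I(X;Y) = H(X) - H(X|Y)

Marginal of X (row sums):
  P(X=0) = 5/23 + 4/23 = 9/23
  P(X=1) = 3/23 + 7/23 = 10/23
  P(X=2) = 1/23 + 3/23 = 4/23
H(X) = -[(9/23)·log₂(9/23) + (10/23)·log₂(10/23) + (4/23)·log₂(4/23)]
  = 0.52968 + 0.52245 + 0.43888 = 1.49101 bits

Marginal of Y (column sums):
  P(Y=0) = 5/23 + 3/23 + 1/23 = 9/23
  P(Y=1) = 4/23 + 7/23 + 3/23 = 14/23
H(X|Y) = Σ_y P(y)·H(X|Y=y):
  Y=0: P(Y=0) = 9/23, P(X|Y=0) = (5/9, 1/3, 1/9) → H(X|Y=0) = 1.35164
  Y=1: P(Y=1) = 14/23, P(X|Y=1) = (2/7, 1/2, 3/14) → H(X|Y=1) = 1.49261
H(X|Y) = (9/23)·1.35164 + (14/23)·1.49261 = 1.43745 bits

I(X;Y) = H(X) - H(X|Y) = 1.49101 - 1.43745 = 0.0536 bits

Cross-check via I(X;Y) = H(X) + H(Y) - H(X,Y): computing H(Y) from the column sums and H(X,Y) from the 6 cells in the same way gives H(Y) = 0.96564 bits and H(X,Y) = 2.40309 bits, so
I(X;Y) = 1.49101 + 0.96564 - 2.40309 = 0.0536 bits ✓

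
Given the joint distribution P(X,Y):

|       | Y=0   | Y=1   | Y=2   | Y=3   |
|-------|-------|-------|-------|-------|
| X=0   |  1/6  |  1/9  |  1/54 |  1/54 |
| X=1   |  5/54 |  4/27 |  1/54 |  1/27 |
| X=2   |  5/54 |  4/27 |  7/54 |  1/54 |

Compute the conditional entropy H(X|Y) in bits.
1.4525 bits

H(X|Y) = H(X,Y) - H(Y)

H(X,Y) = -Σ_{x,y} P(x,y) log₂ P(x,y). Per-cell terms -P(x,y)·log₂P(x,y):
  X=0: 0.43083, 0.35221, 0.10657, 0.10657
  X=1: 0.31787, 0.40813, 0.10657, 0.17611
  X=2: 0.31787, 0.40813, 0.38209, 0.10657
Sum of the 12 terms: H(X,Y) = 3.2195 bits

Marginal of Y (column sums):
  P(Y=0) = 1/6 + 5/54 + 5/54 = 19/54
  P(Y=1) = 1/9 + 4/27 + 4/27 = 11/27
  P(Y=2) = 1/54 + 1/54 + 7/54 = 1/6
  P(Y=3) = 1/54 + 1/27 + 1/54 = 2/27
H(Y) = -[(19/54)·log₂(19/54) + (11/27)·log₂(11/27) + (1/6)·log₂(1/6) + (2/27)·log₂(2/27)]
  = 0.53023 + 0.52778 + 0.43083 + 0.27814 = 1.7670 bits

H(X|Y) = H(X,Y) - H(Y) = 3.2195 - 1.7670 = 1.4525 bits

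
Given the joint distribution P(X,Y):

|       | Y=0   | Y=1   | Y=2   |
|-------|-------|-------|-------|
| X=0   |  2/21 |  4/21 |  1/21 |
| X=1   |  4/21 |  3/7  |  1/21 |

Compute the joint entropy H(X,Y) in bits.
2.1766 bits

H(X,Y) = -Σ_{x,y} P(x,y) log₂ P(x,y). Per-cell terms -P(x,y)·log₂P(x,y):
  X=0: 0.32308, 0.45568, 0.20916
  X=1: 0.45568, 0.52388, 0.20916
Sum of the 6 terms: H(X,Y) = 2.1766 bits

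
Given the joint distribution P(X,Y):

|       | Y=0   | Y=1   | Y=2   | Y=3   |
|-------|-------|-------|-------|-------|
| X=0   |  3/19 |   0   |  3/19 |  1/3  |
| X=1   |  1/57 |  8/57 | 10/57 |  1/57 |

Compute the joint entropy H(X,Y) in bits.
2.4120 bits

H(X,Y) = -Σ_{x,y} P(x,y) log₂ P(x,y). Per-cell terms -P(x,y)·log₂P(x,y):
  X=0: 0.4205, 0.0000, 0.4205, 0.5283
  X=1: 0.1023, 0.3976, 0.4405, 0.1023
  (cells with P = 0 contribute 0)
Sum of the 8 terms: H(X,Y) = 2.4120 bits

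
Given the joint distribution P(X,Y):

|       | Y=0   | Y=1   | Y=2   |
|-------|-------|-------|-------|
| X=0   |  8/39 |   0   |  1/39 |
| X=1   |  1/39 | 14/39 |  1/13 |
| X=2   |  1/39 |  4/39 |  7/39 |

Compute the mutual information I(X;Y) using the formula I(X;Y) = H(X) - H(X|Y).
0.5872 bits

I(X;Y) = H(X) - H(X|Y)

Marginal of X (row sums):
  P(X=0) = 8/39 + 0 + 1/39 = 3/13
  P(X=1) = 1/39 + 14/39 + 1/13 = 6/13
  P(X=2) = 1/39 + 4/39 + 7/39 = 4/13
H(X) = -[(3/13)·log₂(3/13) + (6/13)·log₂(6/13) + (4/13)·log₂(4/13)]
  = 0.4882 + 0.5148 + 0.5232 = 1.5262 bits

Marginal of Y (column sums):
  P(Y=0) = 8/39 + 1/39 + 1/39 = 10/39
  P(Y=1) = 0 + 14/39 + 4/39 = 6/13
  P(Y=2) = 1/39 + 1/13 + 7/39 = 11/39
H(X|Y) = Σ_y P(y)·H(X|Y=y):
  Y=0: P(Y=0) = 10/39, P(X|Y=0) = (4/5, 1/10, 1/10) → H(X|Y=0) = 0.9219
  Y=1: P(Y=1) = 6/13, P(X|Y=1) = (0, 7/9, 2/9) → H(X|Y=1) = 0.7642
  Y=2: P(Y=2) = 11/39, P(X|Y=2) = (1/11, 3/11, 7/11) → H(X|Y=2) = 1.2407
H(X|Y) = (10/39)·0.9219 + (6/13)·0.7642 + (11/39)·1.2407 = 0.9390 bits

I(X;Y) = H(X) - H(X|Y) = 1.5262 - 0.9390 = 0.5872 bits

Cross-check via I(X;Y) = H(X) + H(Y) - H(X,Y): computing H(Y) from the column sums and H(X,Y) from the 9 cells in the same way gives H(Y) = 1.5333 bits and H(X,Y) = 2.4723 bits, so
I(X;Y) = 1.5262 + 1.5333 - 2.4723 = 0.5872 bits ✓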